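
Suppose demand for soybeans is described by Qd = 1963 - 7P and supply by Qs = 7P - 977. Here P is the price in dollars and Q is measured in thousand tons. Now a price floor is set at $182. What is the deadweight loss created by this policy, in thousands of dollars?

0

Equilibrium: 1963 - 7P = 7P - 977, so 2940 = 14P and P* = 210, Q* = 493.
The floor of 182 is below the equilibrium price 210, so it is not binding; the market clears at P* = 210, Q* = 493.
Since the control does not bind, no trades are prevented and deadweight loss is zero.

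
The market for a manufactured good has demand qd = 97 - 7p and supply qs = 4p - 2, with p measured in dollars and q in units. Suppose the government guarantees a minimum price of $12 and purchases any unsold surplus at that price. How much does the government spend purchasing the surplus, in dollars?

Setting quantity demanded equal to quantity supplied, 97 - 7p = 4p - 2, gives p* = 9 and q* = 34.
Because the floor (12) lies above the market-clearing price, it is binding.
At p = 12: qd = 97 - 7·12 = 13 and qs = 4·12 - 2 = 46.
Surplus = qs - qd = 33.
Government expenditure = surplus × support price = 33 × 12 = 396.

396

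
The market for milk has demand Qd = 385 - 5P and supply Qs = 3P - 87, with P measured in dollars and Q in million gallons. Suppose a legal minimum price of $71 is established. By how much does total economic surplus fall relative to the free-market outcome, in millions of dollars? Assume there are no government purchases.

960

Equilibrium: 385 - 5P = 3P - 87, so 472 = 8P and P* = 59, Q* = 90.
Since 71 > 59, the floor is binding.
At P = 71: Qd = 385 - 5·71 = 30 and Qs = 3·71 - 87 = 126.
Quantity traded falls to 30. At Q = 30 the demand price is (385 - 30)/5 = 71 and the supply price is (87 + 30)/3 = 39.
Deadweight loss = ½ · (71 - 39) · (90 - 30) = ½ · 32 · 60 = 960.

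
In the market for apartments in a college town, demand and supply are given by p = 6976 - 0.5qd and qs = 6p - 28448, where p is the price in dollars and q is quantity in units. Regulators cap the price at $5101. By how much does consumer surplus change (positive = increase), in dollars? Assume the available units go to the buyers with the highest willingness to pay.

73033

Rearranging demand gives qd = 13952 - 2p. Without the control the market clears where 13952 - 2p = 6p - 28448, i.e. p* = 5300 and q* = 3352.
Because the ceiling (5101) lies below the market-clearing price, it is binding.
At p = 5101: qd = 13952 - 2·5101 = 3750 and qs = 6·5101 - 28448 = 2158.
Consumer surplus without the control is ½ · (6976 - 5300) · 3352 = 2808976.
With the ceiling, 2158 units are sold at 5101 (assume they go to the highest-value buyers). The demand price at q = 2158 is 5897, so CS = ½ · [(6976 - 5101) + (5897 - 5101)] · 2158 = 2882009.
Change in consumer surplus = 2882009 - 2808976 = 73033.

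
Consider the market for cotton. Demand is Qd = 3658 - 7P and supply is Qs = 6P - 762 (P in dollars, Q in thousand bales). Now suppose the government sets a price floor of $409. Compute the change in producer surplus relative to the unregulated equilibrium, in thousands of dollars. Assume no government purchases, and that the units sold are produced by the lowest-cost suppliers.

In a free market, 3658 - 7P = 6P - 762 gives the equilibrium P* = 340, Q* = 1278.
Because the floor (409) lies above the market-clearing price, it is binding.
At P = 409: Qd = 3658 - 7·409 = 795 and Qs = 6·409 - 762 = 1692.
Producer surplus without the control is ½ · (340 - 127) · 1278 = 136107.
With the floor, 795 units are sold at 409. The supply price at Q = 795 is 259.5, so PS = ½ · [(409 - 127) + (409 - 259.5)] · 795 = 171521.25.
Change in producer surplus = 171521.25 - 136107 = 35414.25.

35414.25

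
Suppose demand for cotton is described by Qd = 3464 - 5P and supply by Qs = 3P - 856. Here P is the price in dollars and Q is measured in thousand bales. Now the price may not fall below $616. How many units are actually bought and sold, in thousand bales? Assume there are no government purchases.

In a free market, 3464 - 5P = 3P - 856 gives the equilibrium P* = 540, Q* = 764.
Since 616 > 540, the floor is binding.
At P = 616: Qd = 3464 - 5·616 = 384 and Qs = 3·616 - 856 = 992.
The quantity actually transacted is the short side, demand: 384.

384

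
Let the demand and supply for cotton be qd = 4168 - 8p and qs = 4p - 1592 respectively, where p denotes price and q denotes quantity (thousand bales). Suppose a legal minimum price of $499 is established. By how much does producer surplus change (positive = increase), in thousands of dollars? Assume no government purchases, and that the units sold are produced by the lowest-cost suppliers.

Equilibrium: 4168 - 8p = 4p - 1592, so 5760 = 12p and p* = 480, q* = 328.
The floor of 499 is above the equilibrium price 480, so it binds.
At p = 499: qd = 4168 - 8·499 = 176 and qs = 4·499 - 1592 = 404.
Producer surplus without the control is ½ · (480 - 398) · 328 = 13448.
With the floor, 176 units are sold at 499. The supply price at q = 176 is 442, so PS = ½ · [(499 - 398) + (499 - 442)] · 176 = 13904.
Change in producer surplus = 13904 - 13448 = 456.

456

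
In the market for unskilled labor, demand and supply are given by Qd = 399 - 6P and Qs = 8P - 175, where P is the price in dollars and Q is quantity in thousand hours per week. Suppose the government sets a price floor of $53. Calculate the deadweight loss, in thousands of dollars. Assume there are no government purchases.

Setting quantity demanded equal to quantity supplied, 399 - 6P = 8P - 175, gives P* = 41 and Q* = 153.
Since 53 > 41, the floor is binding.
At P = 53: Qd = 399 - 6·53 = 81 and Qs = 8·53 - 175 = 249.
Quantity traded falls to 81. At Q = 81 the demand price is (399 - 81)/6 = 53 and the supply price is (175 + 81)/8 = 32.
Deadweight loss = ½ · (53 - 32) · (153 - 81) = ½ · 21 · 72 = 756.

756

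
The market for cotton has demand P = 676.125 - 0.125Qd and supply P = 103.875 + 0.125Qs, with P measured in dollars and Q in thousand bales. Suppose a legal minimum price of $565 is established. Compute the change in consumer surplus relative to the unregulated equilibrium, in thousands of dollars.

Rearranging demand gives Qd = 5409 - 8P; rearranging supply gives Qs = 8P - 831. Equilibrium: 5409 - 8P = 8P - 831, so 6240 = 16P and P* = 390, Q* = 2289.
Because the floor (565) lies above the market-clearing price, it is binding.
At P = 565: Qd = 5409 - 8·565 = 889 and Qs = 8·565 - 831 = 3689.
Consumer surplus without the control is ½ · (676.125 - 390) · 2289 = 327470.0625.
With the floor, consumers buy 889 units at 565, so CS = ½ · (676.125 - 565) · 889 = 49395.0625.
Change in consumer surplus = 49395.0625 - 327470.0625 = -278075.

-278075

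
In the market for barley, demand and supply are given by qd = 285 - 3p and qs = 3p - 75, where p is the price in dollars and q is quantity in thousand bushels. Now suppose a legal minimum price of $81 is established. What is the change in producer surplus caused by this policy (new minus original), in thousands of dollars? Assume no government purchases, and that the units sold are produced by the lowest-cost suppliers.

220.5

Equilibrium: 285 - 3p = 3p - 75, so 360 = 6p and p* = 60, q* = 105.
Because the floor (81) lies above the market-clearing price, it is binding.
At p = 81: qd = 285 - 3·81 = 42 and qs = 3·81 - 75 = 168.
Producer surplus without the control is ½ · (60 - 25) · 105 = 1837.5.
With the floor, 42 units are sold at 81. The supply price at q = 42 is 39, so PS = ½ · [(81 - 25) + (81 - 39)] · 42 = 2058.
Change in producer surplus = 2058 - 1837.5 = 220.5.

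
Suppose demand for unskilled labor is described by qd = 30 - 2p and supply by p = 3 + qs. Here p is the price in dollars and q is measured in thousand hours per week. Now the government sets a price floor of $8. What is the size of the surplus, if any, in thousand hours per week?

0

Rearranging supply gives qs = p - 3. Equilibrium: 30 - 2p = p - 3, so 33 = 3p and p* = 11, q* = 8.
Since 8 is below p* = 11, the floor does not bind and the free-market outcome prevails.
Since the control does not bind, there is no surplus.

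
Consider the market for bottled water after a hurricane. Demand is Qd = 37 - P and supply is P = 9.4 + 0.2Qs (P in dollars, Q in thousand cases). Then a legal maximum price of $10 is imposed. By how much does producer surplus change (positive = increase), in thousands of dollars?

Rearranging supply gives Qs = 5P - 47. In a free market, 37 - P = 5P - 47 gives the equilibrium P* = 14, Q* = 23.
Because the ceiling (10) lies below the market-clearing price, it is binding.
At P = 10: Qd = 37 - 10 = 27 and Qs = 5·10 - 47 = 3.
Producer surplus without the control is ½ · (14 - 9.4) · 23 = 52.9.
With the ceiling, producers sell 3 units at 10, so PS = ½ · (10 - 9.4) · 3 = 0.9.
Change in producer surplus = 0.9 - 52.9 = -52.

-52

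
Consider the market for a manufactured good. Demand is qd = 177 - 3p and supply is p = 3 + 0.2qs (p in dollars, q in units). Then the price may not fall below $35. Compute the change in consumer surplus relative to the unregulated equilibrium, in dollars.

-973.5

Rearranging supply gives qs = 5p - 15. Without the control the market clears where 177 - 3p = 5p - 15, i.e. p* = 24 and q* = 105.
The floor of 35 is above the equilibrium price 24, so it binds.
At p = 35: qd = 177 - 3·35 = 72 and qs = 5·35 - 15 = 160.
Consumer surplus without the control is ½ · (59 - 24) · 105 = 1837.5.
With the floor, consumers buy 72 units at 35, so CS = ½ · (59 - 35) · 72 = 864.
Change in consumer surplus = 864 - 1837.5 = -973.5.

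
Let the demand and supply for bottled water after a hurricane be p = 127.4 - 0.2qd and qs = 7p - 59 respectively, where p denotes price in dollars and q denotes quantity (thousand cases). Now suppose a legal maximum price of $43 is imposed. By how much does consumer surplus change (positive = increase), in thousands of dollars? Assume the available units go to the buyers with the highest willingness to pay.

Rearranging demand gives qd = 637 - 5p. In a free market, 637 - 5p = 7p - 59 gives the equilibrium p* = 58, q* = 347.
Because the ceiling (43) lies below the market-clearing price, it is binding.
At p = 43: qd = 637 - 5·43 = 422 and qs = 7·43 - 59 = 242.
Consumer surplus without the control is ½ · (127.4 - 58) · 347 = 12040.9.
With the ceiling, 242 units are sold at 43 (assume they go to the highest-value buyers). The demand price at q = 242 is 79, so CS = ½ · [(127.4 - 43) + (79 - 43)] · 242 = 14568.4.
Change in consumer surplus = 14568.4 - 12040.9 = 2527.5.

2527.5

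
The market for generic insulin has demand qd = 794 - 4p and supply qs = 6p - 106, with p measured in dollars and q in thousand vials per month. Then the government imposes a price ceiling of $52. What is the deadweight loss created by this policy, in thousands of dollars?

In a free market, 794 - 4p = 6p - 106 gives the equilibrium p* = 90, q* = 434.
Because the ceiling (52) lies below the market-clearing price, it is binding.
At p = 52: qd = 794 - 4·52 = 586 and qs = 6·52 - 106 = 206.
Quantity traded falls to 206. At q = 206 the demand price is (794 - 206)/4 = 147 and the supply price is (106 + 206)/6 = 52.
Deadweight loss = ½ · (147 - 52) · (434 - 206) = ½ · 95 · 228 = 10830.

10830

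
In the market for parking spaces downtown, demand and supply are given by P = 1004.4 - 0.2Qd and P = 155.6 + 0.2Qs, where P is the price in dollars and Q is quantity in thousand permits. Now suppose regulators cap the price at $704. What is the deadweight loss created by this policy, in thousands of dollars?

0

Rearranging demand gives Qd = 5022 - 5P; rearranging supply gives Qs = 5P - 778. Equilibrium: 5022 - 5P = 5P - 778, so 5800 = 10P and P* = 580, Q* = 2122.
The ceiling of 704 is above the equilibrium price 580, so it is not binding; the market clears at P* = 580, Q* = 2122.
Since the control does not bind, no trades are prevented and deadweight loss is zero.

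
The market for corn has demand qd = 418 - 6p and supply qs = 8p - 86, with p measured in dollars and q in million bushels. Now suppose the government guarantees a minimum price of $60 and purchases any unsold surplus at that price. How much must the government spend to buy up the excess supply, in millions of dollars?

20160

In a free market, 418 - 6p = 8p - 86 gives the equilibrium p* = 36, q* = 202.
Since 60 > 36, the floor is binding.
At p = 60: qd = 418 - 6·60 = 58 and qs = 8·60 - 86 = 394.
Surplus = qs - qd = 336.
Government expenditure = surplus × support price = 336 × 60 = 20160.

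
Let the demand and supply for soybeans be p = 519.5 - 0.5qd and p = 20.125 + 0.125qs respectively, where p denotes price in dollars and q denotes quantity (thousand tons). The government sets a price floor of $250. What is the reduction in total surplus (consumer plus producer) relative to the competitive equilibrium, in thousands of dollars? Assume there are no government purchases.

21125

Rearranging demand gives qd = 1039 - 2p; rearranging supply gives qs = 8p - 161. In a free market, 1039 - 2p = 8p - 161 gives the equilibrium p* = 120, q* = 799.
Since 250 > 120, the floor is binding.
At p = 250: qd = 1039 - 2·250 = 539 and qs = 8·250 - 161 = 1839.
Quantity traded falls to 539. At q = 539 the demand price is (1039 - 539)/2 = 250 and the supply price is (161 + 539)/8 = 87.5.
Deadweight loss = ½ · (250 - 87.5) · (799 - 539) = ½ · 162.5 · 260 = 21125.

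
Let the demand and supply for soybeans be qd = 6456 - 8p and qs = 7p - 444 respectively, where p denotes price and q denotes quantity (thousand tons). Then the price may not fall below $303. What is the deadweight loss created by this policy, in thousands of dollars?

0

In a free market, 6456 - 8p = 7p - 444 gives the equilibrium p* = 460, q* = 2776.
The floor of 303 is below the equilibrium price 460, so it is not binding; the market clears at p* = 460, q* = 2776.
Since the control does not bind, no trades are prevented and deadweight loss is zero.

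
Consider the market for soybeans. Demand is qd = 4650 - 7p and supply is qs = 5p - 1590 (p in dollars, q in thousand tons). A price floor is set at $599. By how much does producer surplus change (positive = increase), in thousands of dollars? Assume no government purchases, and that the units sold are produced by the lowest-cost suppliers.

In a free market, 4650 - 7p = 5p - 1590 gives the equilibrium p* = 520, q* = 1010.
Because the floor (599) lies above the market-clearing price, it is binding.
At p = 599: qd = 4650 - 7·599 = 457 and qs = 5·599 - 1590 = 1405.
Producer surplus without the control is ½ · (520 - 318) · 1010 = 102010.
With the floor, 457 units are sold at 599. The supply price at q = 457 is 409.4, so PS = ½ · [(599 - 318) + (599 - 409.4)] · 457 = 107532.1.
Change in producer surplus = 107532.1 - 102010 = 5522.1.

5522.1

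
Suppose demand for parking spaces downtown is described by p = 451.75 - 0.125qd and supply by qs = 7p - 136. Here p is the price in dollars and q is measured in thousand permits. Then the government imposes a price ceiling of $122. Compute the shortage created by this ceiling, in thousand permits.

Rearranging demand gives qd = 3614 - 8p. Setting quantity demanded equal to quantity supplied, 3614 - 8p = 7p - 136, gives p* = 250 and q* = 1614.
Because the ceiling (122) lies below the market-clearing price, it is binding.
At p = 122: qd = 3614 - 8·122 = 2638 and qs = 7·122 - 136 = 718.
Shortage = qd - qs = 2638 - 718 = 1920.

1920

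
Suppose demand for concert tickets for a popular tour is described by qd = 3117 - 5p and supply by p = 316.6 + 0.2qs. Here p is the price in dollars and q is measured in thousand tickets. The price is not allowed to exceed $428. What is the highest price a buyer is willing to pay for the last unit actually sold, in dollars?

Rearranging supply gives qs = 5p - 1583. In a free market, 3117 - 5p = 5p - 1583 gives the equilibrium p* = 470, q* = 767.
Because the ceiling (428) lies below the market-clearing price, it is binding.
At p = 428: qd = 3117 - 5·428 = 977 and qs = 5·428 - 1583 = 557.
Only 557 units reach the market. On the demand curve, the marginal buyer's willingness to pay at q = 557 is (3117 - 557)/5 = 512.

512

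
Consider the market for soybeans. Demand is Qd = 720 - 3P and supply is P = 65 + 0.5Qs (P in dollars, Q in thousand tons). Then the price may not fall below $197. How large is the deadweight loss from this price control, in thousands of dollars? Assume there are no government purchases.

Rearranging supply gives Qs = 2P - 130. In a free market, 720 - 3P = 2P - 130 gives the equilibrium P* = 170, Q* = 210.
Since 197 > 170, the floor is binding.
At P = 197: Qd = 720 - 3·197 = 129 and Qs = 2·197 - 130 = 264.
Quantity traded falls to 129. At Q = 129 the demand price is (720 - 129)/3 = 197 and the supply price is (130 + 129)/2 = 129.5.
Deadweight loss = ½ · (197 - 129.5) · (210 - 129) = ½ · 67.5 · 81 = 2733.75.

2733.75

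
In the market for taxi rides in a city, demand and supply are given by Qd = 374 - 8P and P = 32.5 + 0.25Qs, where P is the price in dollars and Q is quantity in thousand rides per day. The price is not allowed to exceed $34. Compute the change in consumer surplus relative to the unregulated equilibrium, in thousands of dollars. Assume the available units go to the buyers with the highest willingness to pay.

Rearranging supply gives Qs = 4P - 130. Setting quantity demanded equal to quantity supplied, 374 - 8P = 4P - 130, gives P* = 42 and Q* = 38.
Since 34 < 42, the ceiling is binding.
At P = 34: Qd = 374 - 8·34 = 102 and Qs = 4·34 - 130 = 6.
Consumer surplus without the control is ½ · (46.75 - 42) · 38 = 90.25.
With the ceiling, 6 units are sold at 34 (assume they go to the highest-value buyers). The demand price at Q = 6 is 46, so CS = ½ · [(46.75 - 34) + (46 - 34)] · 6 = 74.25.
Change in consumer surplus = 74.25 - 90.25 = -16.

-16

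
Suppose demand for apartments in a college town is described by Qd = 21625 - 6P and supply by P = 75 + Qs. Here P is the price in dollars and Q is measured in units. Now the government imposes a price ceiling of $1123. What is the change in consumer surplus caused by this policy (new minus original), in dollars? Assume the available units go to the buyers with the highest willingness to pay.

1746185.25

Rearranging supply gives Qs = P - 75. Without the control the market clears where 21625 - 6P = P - 75, i.e. P* = 3100 and Q* = 3025.
Since 1123 < 3100, the ceiling is binding.
At P = 1123: Qd = 21625 - 6·1123 = 14887 and Qs = 1123 - 75 = 1048.
Consumer surplus without the control is ½ · (21625/6 - 3100) · 3025 = 9150625/12.
With the ceiling, 1048 units are sold at 1123 (assume they go to the highest-value buyers). The demand price at Q = 1048 is 3429.5, so CS = ½ · [(21625/6 - 1123) + (3429.5 - 1123)] · 1048 = 7526212/3.
Change in consumer surplus = 7526212/3 - 9150625/12 = 1746185.25.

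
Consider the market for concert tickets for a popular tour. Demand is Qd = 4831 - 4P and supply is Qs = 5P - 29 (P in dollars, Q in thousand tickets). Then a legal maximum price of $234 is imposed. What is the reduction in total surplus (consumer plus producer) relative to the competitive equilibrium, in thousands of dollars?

Without the control the market clears where 4831 - 4P = 5P - 29, i.e. P* = 540 and Q* = 2671.
The ceiling of 234 is below the equilibrium price 540, so it binds.
At P = 234: Qd = 4831 - 4·234 = 3895 and Qs = 5·234 - 29 = 1141.
Quantity traded falls to 1141. At Q = 1141 the demand price is (4831 - 1141)/4 = 922.5 and the supply price is (29 + 1141)/5 = 234.
Deadweight loss = ½ · (922.5 - 234) · (2671 - 1141) = ½ · 688.5 · 1530 = 526702.5.

526702.5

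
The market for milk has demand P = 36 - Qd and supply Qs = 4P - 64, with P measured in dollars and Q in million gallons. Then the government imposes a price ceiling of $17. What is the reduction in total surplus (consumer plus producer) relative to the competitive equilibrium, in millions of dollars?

Rearranging demand gives Qd = 36 - P. In a free market, 36 - P = 4P - 64 gives the equilibrium P* = 20, Q* = 16.
The ceiling of 17 is below the equilibrium price 20, so it binds.
At P = 17: Qd = 36 - 17 = 19 and Qs = 4·17 - 64 = 4.
Quantity traded falls to 4. At Q = 4 the demand price is 36 - 4 = 32 and the supply price is (64 + 4)/4 = 17.
Deadweight loss = ½ · (32 - 17) · (16 - 4) = ½ · 15 · 12 = 90.

90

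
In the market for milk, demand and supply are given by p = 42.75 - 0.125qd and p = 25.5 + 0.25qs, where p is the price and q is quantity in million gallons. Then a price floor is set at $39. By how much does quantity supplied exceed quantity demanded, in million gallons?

24

Rearranging demand gives qd = 342 - 8p; rearranging supply gives qs = 4p - 102. Without the control the market clears where 342 - 8p = 4p - 102, i.e. p* = 37 and q* = 46.
The floor of 39 is above the equilibrium price 37, so it binds.
At p = 39: qd = 342 - 8·39 = 30 and qs = 4·39 - 102 = 54.
Surplus = qs - qd = 54 - 30 = 24.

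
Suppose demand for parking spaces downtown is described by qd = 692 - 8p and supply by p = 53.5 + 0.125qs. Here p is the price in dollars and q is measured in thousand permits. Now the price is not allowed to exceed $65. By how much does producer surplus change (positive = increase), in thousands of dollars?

-560

Rearranging supply gives qs = 8p - 428. Equilibrium: 692 - 8p = 8p - 428, so 1120 = 16p and p* = 70, q* = 132.
Because the ceiling (65) lies below the market-clearing price, it is binding.
At p = 65: qd = 692 - 8·65 = 172 and qs = 8·65 - 428 = 92.
Producer surplus without the control is ½ · (70 - 53.5) · 132 = 1089.
With the ceiling, producers sell 92 units at 65, so PS = ½ · (65 - 53.5) · 92 = 529.
Change in producer surplus = 529 - 1089 = -560.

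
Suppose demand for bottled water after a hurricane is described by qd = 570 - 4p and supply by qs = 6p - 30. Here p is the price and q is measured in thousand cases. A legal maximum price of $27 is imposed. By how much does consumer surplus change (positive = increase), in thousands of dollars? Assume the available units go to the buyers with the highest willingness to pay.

Equilibrium: 570 - 4p = 6p - 30, so 600 = 10p and p* = 60, q* = 330.
The ceiling of 27 is below the equilibrium price 60, so it binds.
At p = 27: qd = 570 - 4·27 = 462 and qs = 6·27 - 30 = 132.
Consumer surplus without the control is ½ · (142.5 - 60) · 330 = 13612.5.
With the ceiling, 132 units are sold at 27 (assume they go to the highest-value buyers). The demand price at q = 132 is 109.5, so CS = ½ · [(142.5 - 27) + (109.5 - 27)] · 132 = 13068.
Change in consumer surplus = 13068 - 13612.5 = -544.5.

-544.5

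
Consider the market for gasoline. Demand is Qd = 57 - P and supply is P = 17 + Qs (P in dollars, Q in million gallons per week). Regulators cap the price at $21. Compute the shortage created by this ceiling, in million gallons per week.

Rearranging supply gives Qs = P - 17. Equilibrium: 57 - P = P - 17, so 74 = 2P and P* = 37, Q* = 20.
Since 21 < 37, the ceiling is binding.
At P = 21: Qd = 57 - 21 = 36 and Qs = 21 - 17 = 4.
Shortage = Qd - Qs = 36 - 4 = 32.

32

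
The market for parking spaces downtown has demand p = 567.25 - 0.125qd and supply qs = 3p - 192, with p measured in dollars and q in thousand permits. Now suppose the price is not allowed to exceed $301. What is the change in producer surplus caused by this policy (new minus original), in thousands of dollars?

-116680.5

Rearranging demand gives qd = 4538 - 8p. Setting quantity demanded equal to quantity supplied, 4538 - 8p = 3p - 192, gives p* = 430 and q* = 1098.
Since 301 < 430, the ceiling is binding.
At p = 301: qd = 4538 - 8·301 = 2130 and qs = 3·301 - 192 = 711.
Producer surplus without the control is ½ · (430 - 64) · 1098 = 200934.
With the ceiling, producers sell 711 units at 301, so PS = ½ · (301 - 64) · 711 = 84253.5.
Change in producer surplus = 84253.5 - 200934 = -116680.5.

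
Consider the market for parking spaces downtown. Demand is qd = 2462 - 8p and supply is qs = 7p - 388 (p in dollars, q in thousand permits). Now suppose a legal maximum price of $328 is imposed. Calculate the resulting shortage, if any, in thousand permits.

Without the control the market clears where 2462 - 8p = 7p - 388, i.e. p* = 190 and q* = 942.
Since 328 is above p* = 190, the ceiling does not bind and the free-market outcome prevails.
Since the control does not bind, there is no shortage.

0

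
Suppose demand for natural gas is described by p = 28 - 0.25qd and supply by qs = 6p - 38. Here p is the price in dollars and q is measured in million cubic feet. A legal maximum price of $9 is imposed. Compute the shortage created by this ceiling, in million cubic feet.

Rearranging demand gives qd = 112 - 4p. In a free market, 112 - 4p = 6p - 38 gives the equilibrium p* = 15, q* = 52.
The ceiling of 9 is below the equilibrium price 15, so it binds.
At p = 9: qd = 112 - 4·9 = 76 and qs = 6·9 - 38 = 16.
Shortage = qd - qs = 76 - 16 = 60.

60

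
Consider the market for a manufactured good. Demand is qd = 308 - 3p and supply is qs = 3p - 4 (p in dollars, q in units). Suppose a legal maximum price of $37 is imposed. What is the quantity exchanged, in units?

107

In a free market, 308 - 3p = 3p - 4 gives the equilibrium p* = 52, q* = 152.
The ceiling of 37 is below the equilibrium price 52, so it binds.
At p = 37: qd = 308 - 3·37 = 197 and qs = 3·37 - 4 = 107.
The quantity actually transacted is the short side, supply: 107.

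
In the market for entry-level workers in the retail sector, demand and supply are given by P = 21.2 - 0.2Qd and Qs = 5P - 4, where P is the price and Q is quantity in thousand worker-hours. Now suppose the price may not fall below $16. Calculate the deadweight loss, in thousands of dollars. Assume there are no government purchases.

125

Rearranging demand gives Qd = 106 - 5P. Setting quantity demanded equal to quantity supplied, 106 - 5P = 5P - 4, gives P* = 11 and Q* = 51.
The floor of 16 is above the equilibrium price 11, so it binds.
At P = 16: Qd = 106 - 5·16 = 26 and Qs = 5·16 - 4 = 76.
Quantity traded falls to 26. At Q = 26 the demand price is (106 - 26)/5 = 16 and the supply price is (4 + 26)/5 = 6.
Deadweight loss = ½ · (16 - 6) · (51 - 26) = ½ · 10 · 25 = 125.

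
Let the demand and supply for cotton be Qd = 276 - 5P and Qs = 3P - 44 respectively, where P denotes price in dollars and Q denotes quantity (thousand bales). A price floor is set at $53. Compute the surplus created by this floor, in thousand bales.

Equilibrium: 276 - 5P = 3P - 44, so 320 = 8P and P* = 40, Q* = 76.
Since 53 > 40, the floor is binding.
At P = 53: Qd = 276 - 5·53 = 11 and Qs = 3·53 - 44 = 115.
Surplus = Qs - Qd = 115 - 11 = 104.

104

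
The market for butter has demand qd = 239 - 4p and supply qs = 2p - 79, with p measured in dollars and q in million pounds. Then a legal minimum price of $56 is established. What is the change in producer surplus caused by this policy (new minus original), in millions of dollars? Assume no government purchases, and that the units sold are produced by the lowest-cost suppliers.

Equilibrium: 239 - 4p = 2p - 79, so 318 = 6p and p* = 53, q* = 27.
Because the floor (56) lies above the market-clearing price, it is binding.
At p = 56: qd = 239 - 4·56 = 15 and qs = 2·56 - 79 = 33.
Producer surplus without the control is ½ · (53 - 39.5) · 27 = 182.25.
With the floor, 15 units are sold at 56. The supply price at q = 15 is 47, so PS = ½ · [(56 - 39.5) + (56 - 47)] · 15 = 191.25.
Change in producer surplus = 191.25 - 182.25 = 9.

9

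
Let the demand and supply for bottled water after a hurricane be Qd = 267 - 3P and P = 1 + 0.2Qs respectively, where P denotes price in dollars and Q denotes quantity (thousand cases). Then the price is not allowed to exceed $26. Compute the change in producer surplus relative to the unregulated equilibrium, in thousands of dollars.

-1160

Rearranging supply gives Qs = 5P - 5. Equilibrium: 267 - 3P = 5P - 5, so 272 = 8P and P* = 34, Q* = 165.
Since 26 < 34, the ceiling is binding.
At P = 26: Qd = 267 - 3·26 = 189 and Qs = 5·26 - 5 = 125.
Producer surplus without the control is ½ · (34 - 1) · 165 = 2722.5.
With the ceiling, producers sell 125 units at 26, so PS = ½ · (26 - 1) · 125 = 1562.5.
Change in producer surplus = 1562.5 - 2722.5 = -1160.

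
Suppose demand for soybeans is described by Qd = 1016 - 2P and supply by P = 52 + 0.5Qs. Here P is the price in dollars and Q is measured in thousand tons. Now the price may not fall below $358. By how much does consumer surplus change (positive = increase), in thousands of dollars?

Rearranging supply gives Qs = 2P - 104. Setting quantity demanded equal to quantity supplied, 1016 - 2P = 2P - 104, gives P* = 280 and Q* = 456.
Since 358 > 280, the floor is binding.
At P = 358: Qd = 1016 - 2·358 = 300 and Qs = 2·358 - 104 = 612.
Consumer surplus without the control is ½ · (508 - 280) · 456 = 51984.
With the floor, consumers buy 300 units at 358, so CS = ½ · (508 - 358) · 300 = 22500.
Change in consumer surplus = 22500 - 51984 = -29484.

-29484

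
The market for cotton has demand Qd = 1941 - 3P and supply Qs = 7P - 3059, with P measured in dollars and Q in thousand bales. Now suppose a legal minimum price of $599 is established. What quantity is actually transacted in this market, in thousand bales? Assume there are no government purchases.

144

Setting quantity demanded equal to quantity supplied, 1941 - 3P = 7P - 3059, gives P* = 500 and Q* = 441.
Since 599 > 500, the floor is binding.
At P = 599: Qd = 1941 - 3·599 = 144 and Qs = 7·599 - 3059 = 1134.
The quantity actually transacted is the short side, demand: 144.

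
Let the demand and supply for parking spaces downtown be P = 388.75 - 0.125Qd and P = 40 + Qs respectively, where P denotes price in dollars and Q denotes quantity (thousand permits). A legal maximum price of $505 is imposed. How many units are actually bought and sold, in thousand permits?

Rearranging demand gives Qd = 3110 - 8P; rearranging supply gives Qs = P - 40. Equilibrium: 3110 - 8P = P - 40, so 3150 = 9P and P* = 350, Q* = 310.
Since 505 is above P* = 350, the ceiling does not bind and the free-market outcome prevails.

310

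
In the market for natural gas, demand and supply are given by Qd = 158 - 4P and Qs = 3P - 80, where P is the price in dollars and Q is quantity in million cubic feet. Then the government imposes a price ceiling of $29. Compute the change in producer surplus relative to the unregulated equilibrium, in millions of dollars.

Without the control the market clears where 158 - 4P = 3P - 80, i.e. P* = 34 and Q* = 22.
The ceiling of 29 is below the equilibrium price 34, so it binds.
At P = 29: Qd = 158 - 4·29 = 42 and Qs = 3·29 - 80 = 7.
Producer surplus without the control is ½ · (34 - 80/3) · 22 = 242/3.
With the ceiling, producers sell 7 units at 29, so PS = ½ · (29 - 80/3) · 7 = 49/6.
Change in producer surplus = 49/6 - 242/3 = -72.5.

-72.5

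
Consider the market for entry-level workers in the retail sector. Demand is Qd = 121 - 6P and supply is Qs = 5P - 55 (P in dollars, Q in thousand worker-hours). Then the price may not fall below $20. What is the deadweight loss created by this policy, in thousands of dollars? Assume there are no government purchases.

Without the control the market clears where 121 - 6P = 5P - 55, i.e. P* = 16 and Q* = 25.
Since 20 > 16, the floor is binding.
At P = 20: Qd = 121 - 6·20 = 1 and Qs = 5·20 - 55 = 45.
Quantity traded falls to 1. At Q = 1 the demand price is (121 - 1)/6 = 20 and the supply price is (55 + 1)/5 = 11.2.
Deadweight loss = ½ · (20 - 11.2) · (25 - 1) = ½ · 8.8 · 24 = 105.6.

105.6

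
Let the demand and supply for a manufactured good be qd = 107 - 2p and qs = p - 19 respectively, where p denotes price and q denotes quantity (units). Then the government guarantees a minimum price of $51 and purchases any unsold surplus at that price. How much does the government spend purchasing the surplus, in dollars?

In a free market, 107 - 2p = p - 19 gives the equilibrium p* = 42, q* = 23.
Since 51 > 42, the floor is binding.
At p = 51: qd = 107 - 2·51 = 5 and qs = 51 - 19 = 32.
Surplus = qs - qd = 27.
Government expenditure = surplus × support price = 27 × 51 = 1377.

1377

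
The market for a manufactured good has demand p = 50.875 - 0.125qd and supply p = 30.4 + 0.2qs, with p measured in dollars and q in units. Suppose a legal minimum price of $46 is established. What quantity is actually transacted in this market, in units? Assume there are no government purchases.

39

Rearranging demand gives qd = 407 - 8p; rearranging supply gives qs = 5p - 152. Without the control the market clears where 407 - 8p = 5p - 152, i.e. p* = 43 and q* = 63.
Because the floor (46) lies above the market-clearing price, it is binding.
At p = 46: qd = 407 - 8·46 = 39 and qs = 5·46 - 152 = 78.
The quantity actually transacted is the short side, demand: 39.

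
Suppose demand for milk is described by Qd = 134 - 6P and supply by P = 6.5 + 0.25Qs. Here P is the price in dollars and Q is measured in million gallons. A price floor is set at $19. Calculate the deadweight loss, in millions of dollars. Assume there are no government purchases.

Rearranging supply gives Qs = 4P - 26. Equilibrium: 134 - 6P = 4P - 26, so 160 = 10P and P* = 16, Q* = 38.
Since 19 > 16, the floor is binding.
At P = 19: Qd = 134 - 6·19 = 20 and Qs = 4·19 - 26 = 50.
Quantity traded falls to 20. At Q = 20 the demand price is (134 - 20)/6 = 19 and the supply price is (26 + 20)/4 = 11.5.
Deadweight loss = ½ · (19 - 11.5) · (38 - 20) = ½ · 7.5 · 18 = 67.5.

67.5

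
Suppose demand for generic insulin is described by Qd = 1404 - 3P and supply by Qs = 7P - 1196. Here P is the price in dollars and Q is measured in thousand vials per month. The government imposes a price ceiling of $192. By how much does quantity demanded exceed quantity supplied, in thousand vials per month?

Equilibrium: 1404 - 3P = 7P - 1196, so 2600 = 10P and P* = 260, Q* = 624.
Since 192 < 260, the ceiling is binding.
At P = 192: Qd = 1404 - 3·192 = 828 and Qs = 7·192 - 1196 = 148.
Shortage = Qd - Qs = 828 - 148 = 680.

680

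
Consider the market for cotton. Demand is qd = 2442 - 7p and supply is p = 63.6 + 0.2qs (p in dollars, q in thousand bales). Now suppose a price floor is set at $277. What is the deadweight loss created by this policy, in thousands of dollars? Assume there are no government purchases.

Rearranging supply gives qs = 5p - 318. Equilibrium: 2442 - 7p = 5p - 318, so 2760 = 12p and p* = 230, q* = 832.
Since 277 > 230, the floor is binding.
At p = 277: qd = 2442 - 7·277 = 503 and qs = 5·277 - 318 = 1067.
Quantity traded falls to 503. At q = 503 the demand price is (2442 - 503)/7 = 277 and the supply price is (318 + 503)/5 = 164.2.
Deadweight loss = ½ · (277 - 164.2) · (832 - 503) = ½ · 112.8 · 329 = 18555.6.

18555.6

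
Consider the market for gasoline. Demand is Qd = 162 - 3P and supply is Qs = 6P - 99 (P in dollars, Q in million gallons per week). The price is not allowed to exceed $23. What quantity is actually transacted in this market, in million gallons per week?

Setting quantity demanded equal to quantity supplied, 162 - 3P = 6P - 99, gives P* = 29 and Q* = 75.
Because the ceiling (23) lies below the market-clearing price, it is binding.
At P = 23: Qd = 162 - 3·23 = 93 and Qs = 6·23 - 99 = 39.
The quantity actually transacted is the short side, supply: 39.

39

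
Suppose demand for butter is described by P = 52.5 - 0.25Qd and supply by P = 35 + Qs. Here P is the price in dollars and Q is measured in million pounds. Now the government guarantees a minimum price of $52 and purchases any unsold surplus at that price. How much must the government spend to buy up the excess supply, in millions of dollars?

780

Rearranging demand gives Qd = 210 - 4P; rearranging supply gives Qs = P - 35. Setting quantity demanded equal to quantity supplied, 210 - 4P = P - 35, gives P* = 49 and Q* = 14.
The floor of 52 is above the equilibrium price 49, so it binds.
At P = 52: Qd = 210 - 4·52 = 2 and Qs = 52 - 35 = 17.
Surplus = Qs - Qd = 15.
Government expenditure = surplus × support price = 15 × 52 = 780.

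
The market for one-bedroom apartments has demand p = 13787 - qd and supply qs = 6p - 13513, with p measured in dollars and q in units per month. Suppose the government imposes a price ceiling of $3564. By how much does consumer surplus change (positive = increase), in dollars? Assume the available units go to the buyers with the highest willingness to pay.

612528

Rearranging demand gives qd = 13787 - p. Equilibrium: 13787 - p = 6p - 13513, so 27300 = 7p and p* = 3900, q* = 9887.
Since 3564 < 3900, the ceiling is binding.
At p = 3564: qd = 13787 - 3564 = 10223 and qs = 6·3564 - 13513 = 7871.
Consumer surplus without the control is ½ · (13787 - 3900) · 9887 = 48876384.5.
With the ceiling, 7871 units are sold at 3564 (assume they go to the highest-value buyers). The demand price at q = 7871 is 5916, so CS = ½ · [(13787 - 3564) + (5916 - 3564)] · 7871 = 49488912.5.
Change in consumer surplus = 49488912.5 - 48876384.5 = 612528.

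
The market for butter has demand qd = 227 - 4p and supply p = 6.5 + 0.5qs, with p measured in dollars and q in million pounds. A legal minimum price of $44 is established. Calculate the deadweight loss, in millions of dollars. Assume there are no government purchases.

96

Rearranging supply gives qs = 2p - 13. In a free market, 227 - 4p = 2p - 13 gives the equilibrium p* = 40, q* = 67.
Since 44 > 40, the floor is binding.
At p = 44: qd = 227 - 4·44 = 51 and qs = 2·44 - 13 = 75.
Quantity traded falls to 51. At q = 51 the demand price is (227 - 51)/4 = 44 and the supply price is (13 + 51)/2 = 32.
Deadweight loss = ½ · (44 - 32) · (67 - 51) = ½ · 12 · 16 = 96.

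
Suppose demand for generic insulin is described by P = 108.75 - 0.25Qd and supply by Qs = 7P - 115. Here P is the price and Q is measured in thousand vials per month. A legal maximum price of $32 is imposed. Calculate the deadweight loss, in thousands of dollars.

3118.5

Rearranging demand gives Qd = 435 - 4P. Without the control the market clears where 435 - 4P = 7P - 115, i.e. P* = 50 and Q* = 235.
Because the ceiling (32) lies below the market-clearing price, it is binding.
At P = 32: Qd = 435 - 4·32 = 307 and Qs = 7·32 - 115 = 109.
Quantity traded falls to 109. At Q = 109 the demand price is (435 - 109)/4 = 81.5 and the supply price is (115 + 109)/7 = 32.
Deadweight loss = ½ · (81.5 - 32) · (235 - 109) = ½ · 49.5 · 126 = 3118.5.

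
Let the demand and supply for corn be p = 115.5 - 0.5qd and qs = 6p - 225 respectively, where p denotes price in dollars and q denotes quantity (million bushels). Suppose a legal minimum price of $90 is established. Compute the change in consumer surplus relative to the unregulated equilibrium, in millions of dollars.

Rearranging demand gives qd = 231 - 2p. Without the control the market clears where 231 - 2p = 6p - 225, i.e. p* = 57 and q* = 117.
Because the floor (90) lies above the market-clearing price, it is binding.
At p = 90: qd = 231 - 2·90 = 51 and qs = 6·90 - 225 = 315.
Consumer surplus without the control is ½ · (115.5 - 57) · 117 = 3422.25.
With the floor, consumers buy 51 units at 90, so CS = ½ · (115.5 - 90) · 51 = 650.25.
Change in consumer surplus = 650.25 - 3422.25 = -2772.

-2772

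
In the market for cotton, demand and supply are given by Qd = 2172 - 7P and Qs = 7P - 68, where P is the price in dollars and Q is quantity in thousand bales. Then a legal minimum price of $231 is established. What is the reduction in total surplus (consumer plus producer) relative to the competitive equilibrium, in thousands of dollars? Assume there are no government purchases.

Without the control the market clears where 2172 - 7P = 7P - 68, i.e. P* = 160 and Q* = 1052.
Because the floor (231) lies above the market-clearing price, it is binding.
At P = 231: Qd = 2172 - 7·231 = 555 and Qs = 7·231 - 68 = 1549.
Quantity traded falls to 555. At Q = 555 the demand price is (2172 - 555)/7 = 231 and the supply price is (68 + 555)/7 = 89.
Deadweight loss = ½ · (231 - 89) · (1052 - 555) = ½ · 142 · 497 = 35287.

35287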